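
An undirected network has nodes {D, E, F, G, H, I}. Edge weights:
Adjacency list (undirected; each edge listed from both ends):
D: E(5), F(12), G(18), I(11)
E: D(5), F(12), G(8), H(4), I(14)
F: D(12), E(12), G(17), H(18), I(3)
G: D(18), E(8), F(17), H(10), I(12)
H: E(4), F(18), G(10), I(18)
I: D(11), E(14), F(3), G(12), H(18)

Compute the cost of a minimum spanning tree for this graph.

31

Grow the tree from D using Prim:
Step 1: frontier [D-E 5, D-I 11, D-F 12, D-G 18] → take D-E (5); add E.
Step 2: frontier [D-I 11, D-F 12, D-G 18, E-H 4, E-G 8, E-F 12, E-I 14] → take E-H (4); add H.
Step 3: frontier [D-I 11, D-F 12, D-G 18, E-G 8, E-F 12, E-I 14, G-H 10, F-H 18, H-I 18] → take E-G (8); add G.
Step 4: frontier [D-I 11, D-F 12, E-F 12, E-I 14, G-I 12, F-G 17, F-H 18, H-I 18] → take D-I (11); add I.
Step 5: frontier [D-F 12, E-F 12, F-G 17, F-H 18, F-I 3] → take F-I (3); add F.
MST edges: D-E, E-H, E-G, D-I, F-I; total weight 5+4+8+11+3 = 31.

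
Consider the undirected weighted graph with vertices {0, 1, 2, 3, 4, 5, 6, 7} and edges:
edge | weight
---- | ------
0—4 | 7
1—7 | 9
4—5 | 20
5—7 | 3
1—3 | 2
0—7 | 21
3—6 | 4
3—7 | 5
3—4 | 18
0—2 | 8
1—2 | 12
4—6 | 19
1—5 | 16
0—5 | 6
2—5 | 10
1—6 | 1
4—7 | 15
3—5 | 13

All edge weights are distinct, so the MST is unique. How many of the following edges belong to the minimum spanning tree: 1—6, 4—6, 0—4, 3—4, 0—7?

Kruskal: consider edges lightest-first.
1—6 (1): add — endpoints in different components.
1—3 (2): add — endpoints in different components.
5—7 (3): add — endpoints in different components.
3—6 (4): skip — 3 and 6 already connected.
3—7 (5): add — endpoints in different components.
0—5 (6): add — endpoints in different components.
0—4 (7): add — endpoints in different components.
0—2 (8): add — endpoints in different components.
MST edge set: {1—6, 1—3, 5—7, 3—7, 0—5, 0—4, 0—2}.
Of the listed edges, {1—6, 0—4} are in the MST → 2.

2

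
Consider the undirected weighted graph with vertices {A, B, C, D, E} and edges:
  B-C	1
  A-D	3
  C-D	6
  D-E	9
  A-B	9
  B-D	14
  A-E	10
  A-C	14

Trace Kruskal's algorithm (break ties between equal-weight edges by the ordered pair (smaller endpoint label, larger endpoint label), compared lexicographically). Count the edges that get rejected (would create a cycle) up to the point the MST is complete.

1

Kruskal's algorithm — process edges by increasing weight (ties by edge label):
B-C (1): add — endpoints in different components.
A-D (3): add — endpoints in different components.
C-D (6): add — endpoints in different components.
A-B (9): skip — A and B already connected.
D-E (9): add — endpoints in different components.
Edges rejected before the tree was complete: 1.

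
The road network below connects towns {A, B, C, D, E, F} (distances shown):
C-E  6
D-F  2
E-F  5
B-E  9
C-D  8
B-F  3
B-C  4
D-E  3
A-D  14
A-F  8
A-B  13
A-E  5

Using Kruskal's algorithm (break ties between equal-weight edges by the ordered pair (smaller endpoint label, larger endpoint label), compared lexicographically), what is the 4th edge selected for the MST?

B-C

Sort edges by weight, then run Kruskal:
D-F (2): add — endpoints in different components.
B-F (3): add — endpoints in different components.
D-E (3): add — endpoints in different components.
B-C (4): add — endpoints in different components.
A-E (5): add — endpoints in different components.
The 4th edge added is B-C.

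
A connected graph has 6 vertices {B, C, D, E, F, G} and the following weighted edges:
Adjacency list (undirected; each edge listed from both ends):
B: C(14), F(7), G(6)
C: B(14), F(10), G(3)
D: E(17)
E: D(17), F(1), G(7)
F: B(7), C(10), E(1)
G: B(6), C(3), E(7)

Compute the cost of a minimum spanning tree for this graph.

Kruskal: consider edges lightest-first.
E—F (1): add. Components now {B} {C} {D} {E,F} {G}
C—G (3): add. Components now {B} {C,G} {D} {E,F}
B—G (6): add. Components now {B,C,G} {D} {E,F}
B—F (7): add. Components now {B,C,E,F,G} {D}
E—G (7): skip — E and G already connected.
C—F (10): skip — C and F already connected.
B—C (14): skip — B and C already connected.
D—E (17): add. Components now {B,C,D,E,F,G}
MST edges: E—F, C—G, B—G, B—F, D—E; total weight 1+3+6+7+17 = 34.

34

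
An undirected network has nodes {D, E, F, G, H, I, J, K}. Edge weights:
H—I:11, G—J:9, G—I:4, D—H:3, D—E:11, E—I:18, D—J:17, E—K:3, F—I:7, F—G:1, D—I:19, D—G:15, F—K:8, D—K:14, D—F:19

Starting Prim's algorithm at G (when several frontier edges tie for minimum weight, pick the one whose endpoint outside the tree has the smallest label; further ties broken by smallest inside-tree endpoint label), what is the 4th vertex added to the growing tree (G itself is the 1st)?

Prim's algorithm from G:
Step 1: cheapest edge leaving the tree is F—G (1); add F.
Step 2: cheapest edge leaving the tree is G—I (4); add I.
Step 3: cheapest edge leaving the tree is F—K (8); add K.
Step 4: cheapest edge leaving the tree is E—K (3); add E.
Step 5: cheapest edge leaving the tree is G—J (9); add J.
Step 6: cheapest edge leaving the tree is D—E (11); add D.
Step 7: cheapest edge leaving the tree is D—H (3); add H.
Vertex order: G, F, I, K, E, J, D, H. The 4th vertex is K.

K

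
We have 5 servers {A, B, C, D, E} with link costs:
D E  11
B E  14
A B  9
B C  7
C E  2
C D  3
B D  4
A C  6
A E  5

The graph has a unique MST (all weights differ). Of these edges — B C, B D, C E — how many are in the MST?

Kruskal's algorithm — process edges by increasing weight (ties by edge label):
C E (2): add — endpoints in different components.
C D (3): add — endpoints in different components.
B D (4): add — endpoints in different components.
A E (5): add — endpoints in different components.
MST edge set: {C E, C D, B D, A E}.
Of the listed edges, {B D, C E} are in the MST → 2.

2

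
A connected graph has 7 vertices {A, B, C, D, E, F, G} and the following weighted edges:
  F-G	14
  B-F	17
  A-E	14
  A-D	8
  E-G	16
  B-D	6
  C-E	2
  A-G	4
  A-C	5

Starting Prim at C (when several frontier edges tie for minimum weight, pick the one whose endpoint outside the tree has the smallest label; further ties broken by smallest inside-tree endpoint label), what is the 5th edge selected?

B-D

Prim, starting at C.
Step 1: cheapest edge leaving the tree is C-E (2); add E.
Step 2: cheapest edge leaving the tree is A-C (5); add A.
Step 3: cheapest edge leaving the tree is A-G (4); add G.
Step 4: cheapest edge leaving the tree is A-D (8); add D.
Step 5: cheapest edge leaving the tree is B-D (6); add B.
Step 6: cheapest edge leaving the tree is F-G (14); add F.
The 5th edge added is B-D.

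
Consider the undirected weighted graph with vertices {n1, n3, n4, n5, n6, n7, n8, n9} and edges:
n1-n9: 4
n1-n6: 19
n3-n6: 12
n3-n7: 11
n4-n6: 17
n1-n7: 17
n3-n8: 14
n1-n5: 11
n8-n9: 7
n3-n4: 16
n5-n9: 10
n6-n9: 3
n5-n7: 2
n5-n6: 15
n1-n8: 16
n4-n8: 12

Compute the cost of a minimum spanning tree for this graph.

Kruskal: consider edges lightest-first.
n5-n7 (2): add — endpoints in different components.
n6-n9 (3): add — endpoints in different components.
n1-n9 (4): add — endpoints in different components.
n8-n9 (7): add — endpoints in different components.
n5-n9 (10): add — endpoints in different components.
n1-n5 (11): skip — n5 and n1 already connected.
n3-n7 (11): add — endpoints in different components.
n3-n6 (12): skip — n6 and n3 already connected.
n4-n8 (12): add — endpoints in different components.
MST edges: n5-n7, n6-n9, n1-n9, n8-n9, n5-n9, n3-n7, n4-n8; total weight 2+3+4+7+10+11+12 = 49.

49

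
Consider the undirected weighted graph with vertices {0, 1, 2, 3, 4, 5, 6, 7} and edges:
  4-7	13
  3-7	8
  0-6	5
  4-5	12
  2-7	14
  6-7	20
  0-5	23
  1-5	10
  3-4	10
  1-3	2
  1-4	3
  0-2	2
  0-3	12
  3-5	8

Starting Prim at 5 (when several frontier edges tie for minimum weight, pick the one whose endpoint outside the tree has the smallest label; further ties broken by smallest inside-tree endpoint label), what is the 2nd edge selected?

1-3

Grow the tree from 5 using Prim:
Step 1: frontier [3-5 8, 1-5 10, 4-5 12, 0-5 23] → take 3-5 (8); add 3.
Step 2: frontier [1-3 2, 3-7 8, 3-4 10, 0-3 12, 1-5 10, 4-5 12, 0-5 23] → take 1-3 (2); add 1.
Step 3: frontier [1-4 3, 3-7 8, 3-4 10, 0-3 12, 4-5 12, 0-5 23] → take 1-4 (3); add 4.
Step 4: frontier [3-7 8, 0-3 12, 4-7 13, 0-5 23] → take 3-7 (8); add 7.
Step 5: frontier [0-3 12, 0-5 23, 2-7 14, 6-7 20] → take 0-3 (12); add 0.
Step 6: frontier [0-2 2, 0-6 5, 2-7 14, 6-7 20] → take 0-2 (2); add 2.
Step 7: frontier [0-6 5, 6-7 20] → take 0-6 (5); add 6.
The 2nd edge added is 1-3.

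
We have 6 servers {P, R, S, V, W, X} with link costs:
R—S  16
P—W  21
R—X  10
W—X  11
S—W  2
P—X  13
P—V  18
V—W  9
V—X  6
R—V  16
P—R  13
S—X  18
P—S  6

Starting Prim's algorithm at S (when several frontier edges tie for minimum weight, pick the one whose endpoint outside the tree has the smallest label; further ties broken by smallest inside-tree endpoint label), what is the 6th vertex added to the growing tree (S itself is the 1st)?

R

Prim's algorithm from S:
Step 1: frontier [S—W 2, P—S 6, R—S 16, S—X 18] → take S—W (2); add W.
Step 2: frontier [P—S 6, R—S 16, S—X 18, V—W 9, W—X 11, P—W 21] → take P—S (6); add P.
Step 3: frontier [P—R 13, P—X 13, P—V 18, R—S 16, S—X 18, V—W 9, W—X 11] → take V—W (9); add V.
Step 4: frontier [P—R 13, P—X 13, R—S 16, S—X 18, V—X 6, R—V 16, W—X 11] → take V—X (6); add X.
Step 5: frontier [P—R 13, R—S 16, R—V 16, R—X 10] → take R—X (10); add R.
Vertex order: S, W, P, V, X, R. The 6th vertex is R.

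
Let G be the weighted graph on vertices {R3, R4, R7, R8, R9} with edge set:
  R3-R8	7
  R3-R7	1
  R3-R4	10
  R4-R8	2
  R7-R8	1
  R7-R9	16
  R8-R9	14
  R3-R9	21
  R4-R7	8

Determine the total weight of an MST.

Kruskal: consider edges lightest-first.
R3-R7 (1): add. Components now {R3,R7} {R9} {R8} {R4}
R7-R8 (1): add. Components now {R3,R7,R8} {R9} {R4}
R4-R8 (2): add. Components now {R3,R4,R7,R8} {R9}
R3-R8 (7): skip — R3 and R8 already connected.
R4-R7 (8): skip — R7 and R4 already connected.
R3-R4 (10): skip — R3 and R4 already connected.
R8-R9 (14): add. Components now {R3,R4,R7,R8,R9}
MST edges: R3-R7, R7-R8, R4-R8, R8-R9; total weight 1+1+2+14 = 18.

18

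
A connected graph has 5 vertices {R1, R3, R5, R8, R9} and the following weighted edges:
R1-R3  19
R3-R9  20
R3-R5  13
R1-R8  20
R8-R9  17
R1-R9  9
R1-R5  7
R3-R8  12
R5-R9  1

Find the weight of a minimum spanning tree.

33

Sort edges by weight, then run Kruskal:
R5-R9 (1): add — endpoints in different components.
R1-R5 (7): add — endpoints in different components.
R1-R9 (9): skip — R1 and R9 already connected.
R3-R8 (12): add — endpoints in different components.
R3-R5 (13): add — endpoints in different components.
MST edges: R5-R9, R1-R5, R3-R8, R3-R5; total weight 1+7+12+13 = 33.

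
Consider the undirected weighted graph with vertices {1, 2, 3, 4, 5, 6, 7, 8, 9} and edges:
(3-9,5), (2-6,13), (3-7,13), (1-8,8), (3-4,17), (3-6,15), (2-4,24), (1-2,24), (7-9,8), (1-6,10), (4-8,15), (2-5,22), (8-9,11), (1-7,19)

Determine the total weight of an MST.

Prim's algorithm from 2:
Step 1: cheapest edge leaving the tree is 2-6 (13); add 6.
Step 2: cheapest edge leaving the tree is 1-6 (10); add 1.
Step 3: cheapest edge leaving the tree is 1-8 (8); add 8.
Step 4: cheapest edge leaving the tree is 8-9 (11); add 9.
Step 5: cheapest edge leaving the tree is 3-9 (5); add 3.
Step 6: cheapest edge leaving the tree is 7-9 (8); add 7.
Step 7: cheapest edge leaving the tree is 4-8 (15); add 4.
Step 8: cheapest edge leaving the tree is 2-5 (22); add 5.
MST edges: 2-6, 1-6, 1-8, 8-9, 3-9, 7-9, 4-8, 2-5; total weight 13+10+8+11+5+8+15+22 = 92.

92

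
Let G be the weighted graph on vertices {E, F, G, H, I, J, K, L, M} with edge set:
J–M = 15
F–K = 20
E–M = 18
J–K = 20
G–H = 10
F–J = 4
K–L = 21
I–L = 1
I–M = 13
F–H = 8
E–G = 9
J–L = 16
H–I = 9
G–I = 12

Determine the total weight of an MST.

Kruskal: consider edges lightest-first.
I–L (1): add — endpoints in different components.
F–J (4): add — endpoints in different components.
F–H (8): add — endpoints in different components.
E–G (9): add — endpoints in different components.
H–I (9): add — endpoints in different components.
G–H (10): add — endpoints in different components.
G–I (12): skip — G and I already connected.
I–M (13): add — endpoints in different components.
J–M (15): skip — J and M already connected.
J–L (16): skip — J and L already connected.
E–M (18): skip — E and M already connected.
F–K (20): add — endpoints in different components.
MST edges: I–L, F–J, F–H, E–G, H–I, G–H, I–M, F–K; total weight 1+4+8+9+9+10+13+20 = 74.

74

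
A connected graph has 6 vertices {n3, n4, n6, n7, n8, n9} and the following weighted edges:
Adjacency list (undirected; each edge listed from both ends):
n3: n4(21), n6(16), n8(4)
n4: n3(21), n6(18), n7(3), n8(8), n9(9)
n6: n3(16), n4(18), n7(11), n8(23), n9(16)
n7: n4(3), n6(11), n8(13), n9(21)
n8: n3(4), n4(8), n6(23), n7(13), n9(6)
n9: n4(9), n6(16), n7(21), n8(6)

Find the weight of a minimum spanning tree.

32

Prim, starting at n8.
Step 1: cheapest edge leaving the tree is n3–n8 (4); add n3.
Step 2: cheapest edge leaving the tree is n8–n9 (6); add n9.
Step 3: cheapest edge leaving the tree is n4–n8 (8); add n4.
Step 4: cheapest edge leaving the tree is n4–n7 (3); add n7.
Step 5: cheapest edge leaving the tree is n6–n7 (11); add n6.
MST edges: n3–n8, n8–n9, n4–n8, n4–n7, n6–n7; total weight 4+6+8+3+11 = 32.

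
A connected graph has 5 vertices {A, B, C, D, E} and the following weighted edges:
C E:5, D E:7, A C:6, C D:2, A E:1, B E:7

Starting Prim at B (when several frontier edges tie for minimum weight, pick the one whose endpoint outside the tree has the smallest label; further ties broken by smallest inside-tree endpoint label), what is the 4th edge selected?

Prim's algorithm from B:
Step 1: frontier [B E 7] → take B E (7); add E.
Step 2: frontier [A E 1, C E 5, D E 7] → take A E (1); add A.
Step 3: frontier [A C 6, C E 5, D E 7] → take C E (5); add C.
Step 4: frontier [C D 2, D E 7] → take C D (2); add D.
The 4th edge added is C D.

C-D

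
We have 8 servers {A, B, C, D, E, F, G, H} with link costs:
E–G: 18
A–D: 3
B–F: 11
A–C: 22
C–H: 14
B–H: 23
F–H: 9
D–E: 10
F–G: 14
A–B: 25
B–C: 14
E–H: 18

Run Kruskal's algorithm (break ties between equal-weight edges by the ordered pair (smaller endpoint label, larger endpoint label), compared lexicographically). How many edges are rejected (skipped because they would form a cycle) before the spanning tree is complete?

1

Sort edges by weight, then run Kruskal:
A–D (3): add — endpoints in different components.
F–H (9): add — endpoints in different components.
D–E (10): add — endpoints in different components.
B–F (11): add — endpoints in different components.
B–C (14): add — endpoints in different components.
C–H (14): skip — C and H already connected.
F–G (14): add — endpoints in different components.
E–G (18): add — endpoints in different components.
Edges rejected before the tree was complete: 1.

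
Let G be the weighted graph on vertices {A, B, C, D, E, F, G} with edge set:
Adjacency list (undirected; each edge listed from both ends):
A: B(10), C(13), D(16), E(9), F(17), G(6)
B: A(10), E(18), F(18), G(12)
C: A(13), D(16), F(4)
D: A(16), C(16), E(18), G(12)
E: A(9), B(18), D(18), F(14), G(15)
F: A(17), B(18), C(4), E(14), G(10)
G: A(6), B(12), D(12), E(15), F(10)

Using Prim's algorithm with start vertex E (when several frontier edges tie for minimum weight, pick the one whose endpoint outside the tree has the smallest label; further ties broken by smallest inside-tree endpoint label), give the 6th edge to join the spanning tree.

D-G

Prim's algorithm from E:
Step 1: cheapest edge leaving the tree is A—E (9); add A.
Step 2: cheapest edge leaving the tree is A—G (6); add G.
Step 3: cheapest edge leaving the tree is A—B (10); add B.
Step 4: cheapest edge leaving the tree is F—G (10); add F.
Step 5: cheapest edge leaving the tree is C—F (4); add C.
Step 6: cheapest edge leaving the tree is D—G (12); add D.
The 6th edge added is D—G.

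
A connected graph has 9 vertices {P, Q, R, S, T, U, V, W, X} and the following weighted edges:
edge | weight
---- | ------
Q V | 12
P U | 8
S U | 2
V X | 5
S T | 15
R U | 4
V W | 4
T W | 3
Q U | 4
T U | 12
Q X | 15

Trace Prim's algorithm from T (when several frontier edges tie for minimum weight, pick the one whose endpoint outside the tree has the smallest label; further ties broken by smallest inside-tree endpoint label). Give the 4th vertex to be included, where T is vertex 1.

X

Prim, starting at T.
Step 1: cheapest edge leaving the tree is T W (3); add W.
Step 2: cheapest edge leaving the tree is V W (4); add V.
Step 3: cheapest edge leaving the tree is V X (5); add X.
Step 4: cheapest edge leaving the tree is Q V (12); add Q.
Step 5: cheapest edge leaving the tree is Q U (4); add U.
Step 6: cheapest edge leaving the tree is S U (2); add S.
Step 7: cheapest edge leaving the tree is R U (4); add R.
Step 8: cheapest edge leaving the tree is P U (8); add P.
Vertex order: T, W, V, X, Q, U, S, R, P. The 4th vertex is X.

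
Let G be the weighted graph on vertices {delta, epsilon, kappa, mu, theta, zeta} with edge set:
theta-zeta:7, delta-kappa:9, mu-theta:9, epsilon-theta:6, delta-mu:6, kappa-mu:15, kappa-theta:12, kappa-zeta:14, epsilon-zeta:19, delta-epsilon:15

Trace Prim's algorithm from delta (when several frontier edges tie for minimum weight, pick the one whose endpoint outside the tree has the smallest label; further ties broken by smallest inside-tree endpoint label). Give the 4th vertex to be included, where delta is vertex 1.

theta

Grow the tree from delta using Prim:
Step 1: frontier [delta-mu 6, delta-kappa 9, delta-epsilon 15] → take delta-mu (6); add mu.
Step 2: frontier [delta-kappa 9, delta-epsilon 15, mu-theta 9, kappa-mu 15] → take delta-kappa (9); add kappa.
Step 3: frontier [delta-epsilon 15, kappa-theta 12, kappa-zeta 14, mu-theta 9] → take mu-theta (9); add theta.
Step 4: frontier [delta-epsilon 15, kappa-zeta 14, epsilon-theta 6, theta-zeta 7] → take epsilon-theta (6); add epsilon.
Step 5: frontier [epsilon-zeta 19, kappa-zeta 14, theta-zeta 7] → take theta-zeta (7); add zeta.
Vertex order: delta, mu, kappa, theta, epsilon, zeta. The 4th vertex is theta.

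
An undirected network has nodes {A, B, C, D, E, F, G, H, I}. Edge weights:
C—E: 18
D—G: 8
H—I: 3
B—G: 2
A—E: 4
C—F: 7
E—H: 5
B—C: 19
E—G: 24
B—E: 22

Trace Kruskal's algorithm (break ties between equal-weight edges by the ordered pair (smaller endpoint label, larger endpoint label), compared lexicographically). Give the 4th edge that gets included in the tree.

Kruskal: consider edges lightest-first.
B—G (2): add — endpoints in different components.
H—I (3): add — endpoints in different components.
A—E (4): add — endpoints in different components.
E—H (5): add — endpoints in different components.
C—F (7): add — endpoints in different components.
D—G (8): add — endpoints in different components.
C—E (18): add — endpoints in different components.
B—C (19): add — endpoints in different components.
The 4th edge added is E—H.

E-H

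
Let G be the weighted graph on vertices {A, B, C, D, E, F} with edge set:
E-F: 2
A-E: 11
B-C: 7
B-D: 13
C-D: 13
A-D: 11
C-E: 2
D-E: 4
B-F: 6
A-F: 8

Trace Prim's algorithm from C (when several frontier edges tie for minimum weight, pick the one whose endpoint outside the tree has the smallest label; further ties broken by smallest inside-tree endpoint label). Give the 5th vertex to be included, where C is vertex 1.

B

Prim's algorithm from C:
Step 1: frontier [C-E 2, B-C 7, C-D 13] → take C-E (2); add E.
Step 2: frontier [B-C 7, C-D 13, E-F 2, D-E 4, A-E 11] → take E-F (2); add F.
Step 3: frontier [B-C 7, C-D 13, D-E 4, A-E 11, B-F 6, A-F 8] → take D-E (4); add D.
Step 4: frontier [B-C 7, A-D 11, B-D 13, A-E 11, B-F 6, A-F 8] → take B-F (6); add B.
Step 5: frontier [A-D 11, A-E 11, A-F 8] → take A-F (8); add A.
Vertex order: C, E, F, D, B, A. The 5th vertex is B.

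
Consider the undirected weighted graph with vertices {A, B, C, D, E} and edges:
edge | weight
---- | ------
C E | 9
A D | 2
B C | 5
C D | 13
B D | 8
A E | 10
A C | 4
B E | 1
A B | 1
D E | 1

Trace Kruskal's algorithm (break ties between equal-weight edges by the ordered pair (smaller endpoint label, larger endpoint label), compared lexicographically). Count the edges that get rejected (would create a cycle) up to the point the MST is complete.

1

Sort edges by weight, then run Kruskal:
A B (1): add. Components now {A,B} {C} {D} {E}
B E (1): add. Components now {A,B,E} {C} {D}
D E (1): add. Components now {A,B,D,E} {C}
A D (2): skip — A and D already connected.
A C (4): add. Components now {A,B,C,D,E}
Edges rejected before the tree was complete: 1.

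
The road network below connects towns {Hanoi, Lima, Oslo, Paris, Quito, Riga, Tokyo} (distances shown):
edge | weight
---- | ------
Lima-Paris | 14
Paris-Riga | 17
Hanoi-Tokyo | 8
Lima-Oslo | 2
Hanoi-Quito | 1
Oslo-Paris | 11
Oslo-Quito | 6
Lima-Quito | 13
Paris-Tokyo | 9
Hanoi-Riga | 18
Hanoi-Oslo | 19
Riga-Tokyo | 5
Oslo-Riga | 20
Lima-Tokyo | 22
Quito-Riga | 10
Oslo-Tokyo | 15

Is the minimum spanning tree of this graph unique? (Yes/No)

Kruskal's algorithm — process edges by increasing weight (ties by edge label):
Hanoi-Quito (1): add — endpoints in different components.
Lima-Oslo (2): add — endpoints in different components.
Riga-Tokyo (5): add — endpoints in different components.
Oslo-Quito (6): add — endpoints in different components.
Hanoi-Tokyo (8): add — endpoints in different components.
Paris-Tokyo (9): add — endpoints in different components.
Every non-tree edge has weight strictly greater than the heaviest edge on the tree path between its endpoints, so the MST is unique.

Yes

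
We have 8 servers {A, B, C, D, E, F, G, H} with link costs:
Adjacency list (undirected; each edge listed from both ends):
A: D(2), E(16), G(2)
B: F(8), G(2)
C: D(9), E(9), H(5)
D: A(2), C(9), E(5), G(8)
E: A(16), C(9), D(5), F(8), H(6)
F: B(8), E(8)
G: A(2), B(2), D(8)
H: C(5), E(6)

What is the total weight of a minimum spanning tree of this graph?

Prim, starting at H.
Step 1: frontier [C-H 5, E-H 6] → take C-H (5); add C.
Step 2: frontier [C-D 9, C-E 9, E-H 6] → take E-H (6); add E.
Step 3: frontier [C-D 9, D-E 5, E-F 8, A-E 16] → take D-E (5); add D.
Step 4: frontier [A-D 2, D-G 8, E-F 8, A-E 16] → take A-D (2); add A.
Step 5: frontier [A-G 2, D-G 8, E-F 8] → take A-G (2); add G.
Step 6: frontier [E-F 8, B-G 2] → take B-G (2); add B.
Step 7: frontier [B-F 8, E-F 8] → take B-F (8); add F.
MST edges: C-H, E-H, D-E, A-D, A-G, B-G, B-F; total weight 5+6+5+2+2+2+8 = 30.

30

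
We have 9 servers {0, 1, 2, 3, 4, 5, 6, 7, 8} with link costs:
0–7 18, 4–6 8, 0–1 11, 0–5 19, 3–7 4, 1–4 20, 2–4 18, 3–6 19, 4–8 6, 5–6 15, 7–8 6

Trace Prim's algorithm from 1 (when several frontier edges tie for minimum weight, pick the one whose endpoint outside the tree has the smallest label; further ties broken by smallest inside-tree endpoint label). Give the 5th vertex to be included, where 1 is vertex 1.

Grow the tree from 1 using Prim:
Step 1: frontier [0–1 11, 1–4 20] → take 0–1 (11); add 0.
Step 2: frontier [0–7 18, 0–5 19, 1–4 20] → take 0–7 (18); add 7.
Step 3: frontier [0–5 19, 1–4 20, 3–7 4, 7–8 6] → take 3–7 (4); add 3.
Step 4: frontier [0–5 19, 1–4 20, 3–6 19, 7–8 6] → take 7–8 (6); add 8.
Step 5: frontier [0–5 19, 1–4 20, 3–6 19, 4–8 6] → take 4–8 (6); add 4.
Step 6: frontier [0–5 19, 3–6 19, 4–6 8, 2–4 18] → take 4–6 (8); add 6.
Step 7: frontier [0–5 19, 2–4 18, 5–6 15] → take 5–6 (15); add 5.
Step 8: frontier [2–4 18] → take 2–4 (18); add 2.
Vertex order: 1, 0, 7, 3, 8, 4, 6, 5, 2. The 5th vertex is 8.

8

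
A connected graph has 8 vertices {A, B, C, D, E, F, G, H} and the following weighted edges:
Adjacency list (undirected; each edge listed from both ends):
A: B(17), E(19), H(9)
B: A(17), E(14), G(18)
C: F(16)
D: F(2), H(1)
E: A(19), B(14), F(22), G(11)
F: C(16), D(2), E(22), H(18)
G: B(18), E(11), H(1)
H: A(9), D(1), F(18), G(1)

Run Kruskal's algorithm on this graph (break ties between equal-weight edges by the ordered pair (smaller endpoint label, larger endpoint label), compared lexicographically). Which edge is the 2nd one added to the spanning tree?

Kruskal's algorithm — process edges by increasing weight (ties by edge label):
D—H (1): add — endpoints in different components.
G—H (1): add — endpoints in different components.
D—F (2): add — endpoints in different components.
A—H (9): add — endpoints in different components.
E—G (11): add — endpoints in different components.
B—E (14): add — endpoints in different components.
C—F (16): add — endpoints in different components.
The 2nd edge added is G—H.

G-H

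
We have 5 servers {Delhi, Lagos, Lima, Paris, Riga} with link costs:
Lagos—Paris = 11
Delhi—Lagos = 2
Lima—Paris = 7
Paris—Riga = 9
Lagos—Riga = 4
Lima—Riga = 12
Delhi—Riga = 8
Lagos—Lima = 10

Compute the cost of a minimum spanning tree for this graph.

Kruskal: consider edges lightest-first.
Delhi—Lagos (2): add. Components now {Lima} {Delhi,Lagos} {Riga} {Paris}
Lagos—Riga (4): add. Components now {Lima} {Delhi,Lagos,Riga} {Paris}
Lima—Paris (7): add. Components now {Lima,Paris} {Delhi,Lagos,Riga}
Delhi—Riga (8): skip — Riga and Delhi already connected.
Paris—Riga (9): add. Components now {Delhi,Lagos,Lima,Paris,Riga}
MST edges: Delhi—Lagos, Lagos—Riga, Lima—Paris, Paris—Riga; total weight 2+4+7+9 = 22.

22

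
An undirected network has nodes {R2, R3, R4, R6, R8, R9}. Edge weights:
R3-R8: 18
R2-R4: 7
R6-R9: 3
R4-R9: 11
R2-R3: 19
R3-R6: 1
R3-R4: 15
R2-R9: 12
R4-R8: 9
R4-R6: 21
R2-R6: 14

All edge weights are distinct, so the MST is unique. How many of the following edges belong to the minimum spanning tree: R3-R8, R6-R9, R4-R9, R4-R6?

2

Sort edges by weight, then run Kruskal:
R3-R6 (1): add. Components now {R3,R6} {R8} {R2} {R4} {R9}
R6-R9 (3): add. Components now {R3,R6,R9} {R8} {R2} {R4}
R2-R4 (7): add. Components now {R3,R6,R9} {R8} {R2,R4}
R4-R8 (9): add. Components now {R3,R6,R9} {R2,R4,R8}
R4-R9 (11): add. Components now {R2,R3,R4,R6,R8,R9}
MST edge set: {R3-R6, R6-R9, R2-R4, R4-R8, R4-R9}.
Of the listed edges, {R6-R9, R4-R9} are in the MST → 2.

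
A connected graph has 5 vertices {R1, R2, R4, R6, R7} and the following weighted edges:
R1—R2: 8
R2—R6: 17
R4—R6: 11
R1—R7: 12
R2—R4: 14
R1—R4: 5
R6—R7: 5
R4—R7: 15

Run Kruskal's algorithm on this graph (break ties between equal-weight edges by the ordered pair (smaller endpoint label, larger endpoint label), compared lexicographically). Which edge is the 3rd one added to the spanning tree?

Sort edges by weight, then run Kruskal:
R1—R4 (5): add — endpoints in different components.
R6—R7 (5): add — endpoints in different components.
R1—R2 (8): add — endpoints in different components.
R4—R6 (11): add — endpoints in different components.
The 3rd edge added is R1—R2.

R1-R2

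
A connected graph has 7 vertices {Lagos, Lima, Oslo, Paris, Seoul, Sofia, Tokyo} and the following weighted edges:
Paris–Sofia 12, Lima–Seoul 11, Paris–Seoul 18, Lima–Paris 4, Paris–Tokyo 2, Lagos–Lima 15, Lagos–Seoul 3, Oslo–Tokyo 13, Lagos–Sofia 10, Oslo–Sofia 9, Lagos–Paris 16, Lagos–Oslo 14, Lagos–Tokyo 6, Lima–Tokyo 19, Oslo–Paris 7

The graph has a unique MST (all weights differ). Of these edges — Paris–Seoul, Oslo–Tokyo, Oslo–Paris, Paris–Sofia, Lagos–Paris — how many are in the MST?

1

Kruskal: consider edges lightest-first.
Paris–Tokyo (2): add — endpoints in different components.
Lagos–Seoul (3): add — endpoints in different components.
Lima–Paris (4): add — endpoints in different components.
Lagos–Tokyo (6): add — endpoints in different components.
Oslo–Paris (7): add — endpoints in different components.
Oslo–Sofia (9): add — endpoints in different components.
MST edge set: {Paris–Tokyo, Lagos–Seoul, Lima–Paris, Lagos–Tokyo, Oslo–Paris, Oslo–Sofia}.
Of the listed edges, {Oslo–Paris} are in the MST → 1.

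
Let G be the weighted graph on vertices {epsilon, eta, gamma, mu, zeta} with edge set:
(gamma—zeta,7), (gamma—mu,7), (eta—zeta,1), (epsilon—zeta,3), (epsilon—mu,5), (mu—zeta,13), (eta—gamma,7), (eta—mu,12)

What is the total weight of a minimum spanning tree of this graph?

16

Grow the tree from epsilon using Prim:
Step 1: cheapest edge leaving the tree is epsilon—zeta (3); add zeta.
Step 2: cheapest edge leaving the tree is eta—zeta (1); add eta.
Step 3: cheapest edge leaving the tree is epsilon—mu (5); add mu.
Step 4: cheapest edge leaving the tree is eta—gamma (7); add gamma.
MST edges: epsilon—zeta, eta—zeta, epsilon—mu, eta—gamma; total weight 3+1+5+7 = 16.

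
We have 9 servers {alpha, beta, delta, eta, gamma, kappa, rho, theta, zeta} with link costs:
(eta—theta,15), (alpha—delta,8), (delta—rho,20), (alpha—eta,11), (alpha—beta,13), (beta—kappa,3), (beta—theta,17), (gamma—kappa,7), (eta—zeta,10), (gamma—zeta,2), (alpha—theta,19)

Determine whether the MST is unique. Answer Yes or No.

Kruskal's algorithm — process edges by increasing weight (ties by edge label):
gamma—zeta (2): add — endpoints in different components.
beta—kappa (3): add — endpoints in different components.
gamma—kappa (7): add — endpoints in different components.
alpha—delta (8): add — endpoints in different components.
eta—zeta (10): add — endpoints in different components.
alpha—eta (11): add — endpoints in different components.
alpha—beta (13): skip — beta and alpha already connected.
eta—theta (15): add — endpoints in different components.
beta—theta (17): skip — beta and theta already connected.
alpha—theta (19): skip — alpha and theta already connected.
delta—rho (20): add — endpoints in different components.
Every non-tree edge has weight strictly greater than the heaviest edge on the tree path between its endpoints, so the MST is unique.

Yes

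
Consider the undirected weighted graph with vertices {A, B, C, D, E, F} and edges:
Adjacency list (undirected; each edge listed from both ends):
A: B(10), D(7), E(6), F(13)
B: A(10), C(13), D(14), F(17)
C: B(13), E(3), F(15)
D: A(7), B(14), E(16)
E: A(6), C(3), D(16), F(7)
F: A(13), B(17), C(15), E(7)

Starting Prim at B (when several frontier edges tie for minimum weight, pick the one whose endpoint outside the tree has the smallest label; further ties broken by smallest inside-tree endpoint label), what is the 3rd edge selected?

C-E

Grow the tree from B using Prim:
Step 1: cheapest edge leaving the tree is A B (10); add A.
Step 2: cheapest edge leaving the tree is A E (6); add E.
Step 3: cheapest edge leaving the tree is C E (3); add C.
Step 4: cheapest edge leaving the tree is A D (7); add D.
Step 5: cheapest edge leaving the tree is E F (7); add F.
The 3rd edge added is C E.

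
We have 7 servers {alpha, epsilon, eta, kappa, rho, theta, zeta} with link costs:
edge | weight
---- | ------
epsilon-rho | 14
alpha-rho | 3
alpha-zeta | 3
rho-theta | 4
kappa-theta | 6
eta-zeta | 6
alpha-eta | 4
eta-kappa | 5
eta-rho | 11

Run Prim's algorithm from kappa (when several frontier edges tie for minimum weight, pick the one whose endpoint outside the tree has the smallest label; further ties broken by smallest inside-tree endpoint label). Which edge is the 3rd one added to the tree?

Grow the tree from kappa using Prim:
Step 1: cheapest edge leaving the tree is eta-kappa (5); add eta.
Step 2: cheapest edge leaving the tree is alpha-eta (4); add alpha.
Step 3: cheapest edge leaving the tree is alpha-rho (3); add rho.
Step 4: cheapest edge leaving the tree is alpha-zeta (3); add zeta.
Step 5: cheapest edge leaving the tree is rho-theta (4); add theta.
Step 6: cheapest edge leaving the tree is epsilon-rho (14); add epsilon.
The 3rd edge added is alpha-rho.

alpha-rho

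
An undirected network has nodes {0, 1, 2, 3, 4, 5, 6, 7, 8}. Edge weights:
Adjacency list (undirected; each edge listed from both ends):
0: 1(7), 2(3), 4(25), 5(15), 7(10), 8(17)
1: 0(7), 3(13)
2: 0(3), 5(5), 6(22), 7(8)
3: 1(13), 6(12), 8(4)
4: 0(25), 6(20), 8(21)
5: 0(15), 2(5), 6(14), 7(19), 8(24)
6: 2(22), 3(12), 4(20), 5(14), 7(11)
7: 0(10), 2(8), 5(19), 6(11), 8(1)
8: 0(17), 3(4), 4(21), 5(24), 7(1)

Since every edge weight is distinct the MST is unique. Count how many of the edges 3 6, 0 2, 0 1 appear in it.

Sort edges by weight, then run Kruskal:
7 8 (1): add — endpoints in different components.
0 2 (3): add — endpoints in different components.
3 8 (4): add — endpoints in different components.
2 5 (5): add — endpoints in different components.
0 1 (7): add — endpoints in different components.
2 7 (8): add — endpoints in different components.
0 7 (10): skip — 0 and 7 already connected.
6 7 (11): add — endpoints in different components.
3 6 (12): skip — 3 and 6 already connected.
1 3 (13): skip — 1 and 3 already connected.
5 6 (14): skip — 5 and 6 already connected.
0 5 (15): skip — 0 and 5 already connected.
0 8 (17): skip — 0 and 8 already connected.
5 7 (19): skip — 5 and 7 already connected.
4 6 (20): add — endpoints in different components.
MST edge set: {7 8, 0 2, 3 8, 2 5, 0 1, 2 7, 6 7, 4 6}.
Of the listed edges, {0 2, 0 1} are in the MST → 2.

2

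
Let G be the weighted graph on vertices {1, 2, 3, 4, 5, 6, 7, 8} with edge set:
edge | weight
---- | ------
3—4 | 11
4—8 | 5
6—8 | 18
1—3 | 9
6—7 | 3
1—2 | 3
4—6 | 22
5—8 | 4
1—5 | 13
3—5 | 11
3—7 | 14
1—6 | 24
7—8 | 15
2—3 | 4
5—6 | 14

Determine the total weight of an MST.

Prim's algorithm from 3:
Step 1: cheapest edge leaving the tree is 2—3 (4); add 2.
Step 2: cheapest edge leaving the tree is 1—2 (3); add 1.
Step 3: cheapest edge leaving the tree is 3—4 (11); add 4.
Step 4: cheapest edge leaving the tree is 4—8 (5); add 8.
Step 5: cheapest edge leaving the tree is 5—8 (4); add 5.
Step 6: cheapest edge leaving the tree is 5—6 (14); add 6.
Step 7: cheapest edge leaving the tree is 6—7 (3); add 7.
MST edges: 2—3, 1—2, 3—4, 4—8, 5—8, 5—6, 6—7; total weight 4+3+11+5+4+14+3 = 44.

44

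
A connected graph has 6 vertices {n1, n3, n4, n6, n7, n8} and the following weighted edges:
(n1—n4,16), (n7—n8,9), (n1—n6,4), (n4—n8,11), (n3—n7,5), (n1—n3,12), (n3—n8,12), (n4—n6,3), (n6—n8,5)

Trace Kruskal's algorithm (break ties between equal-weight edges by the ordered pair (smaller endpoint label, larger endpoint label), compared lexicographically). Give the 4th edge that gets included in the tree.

Kruskal's algorithm — process edges by increasing weight (ties by edge label):
n4—n6 (3): add — endpoints in different components.
n1—n6 (4): add — endpoints in different components.
n3—n7 (5): add — endpoints in different components.
n6—n8 (5): add — endpoints in different components.
n7—n8 (9): add — endpoints in different components.
The 4th edge added is n6—n8.

n6-n8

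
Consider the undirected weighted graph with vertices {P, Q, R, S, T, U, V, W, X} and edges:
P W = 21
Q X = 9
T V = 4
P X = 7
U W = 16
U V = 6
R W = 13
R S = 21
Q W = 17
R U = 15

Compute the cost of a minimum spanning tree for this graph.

92

Prim, starting at P.
Step 1: cheapest edge leaving the tree is P X (7); add X.
Step 2: cheapest edge leaving the tree is Q X (9); add Q.
Step 3: cheapest edge leaving the tree is Q W (17); add W.
Step 4: cheapest edge leaving the tree is R W (13); add R.
Step 5: cheapest edge leaving the tree is R U (15); add U.
Step 6: cheapest edge leaving the tree is U V (6); add V.
Step 7: cheapest edge leaving the tree is T V (4); add T.
Step 8: cheapest edge leaving the tree is R S (21); add S.
MST edges: P X, Q X, Q W, R W, R U, U V, T V, R S; total weight 7+9+17+13+15+6+4+21 = 92.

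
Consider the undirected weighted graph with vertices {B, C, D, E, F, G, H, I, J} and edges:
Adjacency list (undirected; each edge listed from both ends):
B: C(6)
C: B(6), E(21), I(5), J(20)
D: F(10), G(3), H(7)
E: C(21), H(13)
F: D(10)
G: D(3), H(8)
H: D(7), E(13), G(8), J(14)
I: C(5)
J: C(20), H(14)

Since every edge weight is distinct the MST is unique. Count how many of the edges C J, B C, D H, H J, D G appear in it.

5

Sort edges by weight, then run Kruskal:
D G (3): add — endpoints in different components.
C I (5): add — endpoints in different components.
B C (6): add — endpoints in different components.
D H (7): add — endpoints in different components.
G H (8): skip — G and H already connected.
D F (10): add — endpoints in different components.
E H (13): add — endpoints in different components.
H J (14): add — endpoints in different components.
C J (20): add — endpoints in different components.
MST edge set: {D G, C I, B C, D H, D F, E H, H J, C J}.
Of the listed edges, {C J, B C, D H, H J, D G} are in the MST → 5.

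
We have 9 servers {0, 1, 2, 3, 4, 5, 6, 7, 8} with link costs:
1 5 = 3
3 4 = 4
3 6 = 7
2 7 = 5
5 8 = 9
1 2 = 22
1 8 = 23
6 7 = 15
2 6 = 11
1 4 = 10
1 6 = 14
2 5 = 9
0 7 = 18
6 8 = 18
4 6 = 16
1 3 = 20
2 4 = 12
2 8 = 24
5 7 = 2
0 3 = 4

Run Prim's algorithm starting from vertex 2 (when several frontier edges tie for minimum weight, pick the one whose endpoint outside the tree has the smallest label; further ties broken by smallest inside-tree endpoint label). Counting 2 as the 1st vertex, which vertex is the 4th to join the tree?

Prim's algorithm from 2:
Step 1: cheapest edge leaving the tree is 2 7 (5); add 7.
Step 2: cheapest edge leaving the tree is 5 7 (2); add 5.
Step 3: cheapest edge leaving the tree is 1 5 (3); add 1.
Step 4: cheapest edge leaving the tree is 5 8 (9); add 8.
Step 5: cheapest edge leaving the tree is 1 4 (10); add 4.
Step 6: cheapest edge leaving the tree is 3 4 (4); add 3.
Step 7: cheapest edge leaving the tree is 0 3 (4); add 0.
Step 8: cheapest edge leaving the tree is 3 6 (7); add 6.
Vertex order: 2, 7, 5, 1, 8, 4, 3, 0, 6. The 4th vertex is 1.

1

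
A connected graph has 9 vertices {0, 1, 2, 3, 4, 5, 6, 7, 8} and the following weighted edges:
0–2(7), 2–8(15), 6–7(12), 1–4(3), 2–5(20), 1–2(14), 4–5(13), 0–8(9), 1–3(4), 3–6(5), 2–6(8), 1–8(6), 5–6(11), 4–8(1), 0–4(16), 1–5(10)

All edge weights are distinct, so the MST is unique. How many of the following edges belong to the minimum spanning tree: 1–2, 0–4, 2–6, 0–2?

2

Kruskal: consider edges lightest-first.
4–8 (1): add — endpoints in different components.
1–4 (3): add — endpoints in different components.
1–3 (4): add — endpoints in different components.
3–6 (5): add — endpoints in different components.
1–8 (6): skip — 1 and 8 already connected.
0–2 (7): add — endpoints in different components.
2–6 (8): add — endpoints in different components.
0–8 (9): skip — 0 and 8 already connected.
1–5 (10): add — endpoints in different components.
5–6 (11): skip — 5 and 6 already connected.
6–7 (12): add — endpoints in different components.
MST edge set: {4–8, 1–4, 1–3, 3–6, 0–2, 2–6, 1–5, 6–7}.
Of the listed edges, {2–6, 0–2} are in the MST → 2.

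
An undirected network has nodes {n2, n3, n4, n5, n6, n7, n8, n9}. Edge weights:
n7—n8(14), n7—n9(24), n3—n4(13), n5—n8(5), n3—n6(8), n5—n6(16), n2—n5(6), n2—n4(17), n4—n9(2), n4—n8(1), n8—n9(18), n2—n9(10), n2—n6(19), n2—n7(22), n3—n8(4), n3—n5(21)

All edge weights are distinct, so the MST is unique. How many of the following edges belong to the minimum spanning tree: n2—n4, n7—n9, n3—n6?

Kruskal: consider edges lightest-first.
n4—n8 (1): add — endpoints in different components.
n4—n9 (2): add — endpoints in different components.
n3—n8 (4): add — endpoints in different components.
n5—n8 (5): add — endpoints in different components.
n2—n5 (6): add — endpoints in different components.
n3—n6 (8): add — endpoints in different components.
n2—n9 (10): skip — n2 and n9 already connected.
n3—n4 (13): skip — n4 and n3 already connected.
n7—n8 (14): add — endpoints in different components.
MST edge set: {n4—n8, n4—n9, n3—n8, n5—n8, n2—n5, n3—n6, n7—n8}.
Of the listed edges, {n3—n6} are in the MST → 1.

1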